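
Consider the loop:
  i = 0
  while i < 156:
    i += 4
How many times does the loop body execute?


Starting at i = 0, each iteration adds 4.
Iterations until i >= 156:
  Iteration 1: i = 0 -> i = 4
  Iteration 2: i = 4 -> i = 8
  Iteration 3: i = 8 -> i = 12
  Iteration 4: i = 12 -> i = 16
  Iteration 5: i = 16 -> i = 20
  Iteration 6: i = 20 -> i = 24
  Iteration 7: i = 24 -> i = 28
  Iteration 8: i = 28 -> i = 32
  ... continuing ...
Total iterations = ceil(156/4) = 39


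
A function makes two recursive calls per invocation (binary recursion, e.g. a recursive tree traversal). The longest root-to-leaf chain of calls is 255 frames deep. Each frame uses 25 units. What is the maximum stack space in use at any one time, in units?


Binary recursion: the two calls run one after the other, so only one root-to-leaf chain of frames is on the stack at a time.
Maximum depth (longest chain) = 255 frames
Each frame = 25 units
Max stack space = 255 * 25 = 6375


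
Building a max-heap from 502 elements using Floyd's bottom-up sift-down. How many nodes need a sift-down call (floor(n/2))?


In a heap of 502 elements (0-indexed array):
  Last element index: 501
  Parent of last element: floor((501 - 1) / 2) = 250
  Internal nodes: indices 0 to 250
  Count = floor(502/2) = 251


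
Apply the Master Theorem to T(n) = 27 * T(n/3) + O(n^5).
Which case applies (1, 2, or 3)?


The Master Theorem: T(n) = a*T(n/b) + O(n^c)
  a = 27, b = 3, c = 5
log_b(a) = log_3(27) = 3
Compare b^c with a: 3^5 = 243 > 27, so c > log_b(a).
Since c > log_b(a), Case 3 applies.
T(n) = O(n^5)
Master Theorem case = 3


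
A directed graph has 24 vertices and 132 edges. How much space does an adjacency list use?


Adjacency list: one list head per vertex + one entry per edge
Vertex heads: 24
Edge entries: 132
Total = 24 + 132 = 156


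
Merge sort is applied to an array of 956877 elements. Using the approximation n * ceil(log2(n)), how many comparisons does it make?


Merge sort divides the array into halves recursively.
Number of levels = ceil(log2(956877)) = 20
At each level, approximately n = 956877 comparisons are needed for merging.
Total comparisons ~ n * ceil(log2(n)) = 956877 * 20 = 19137540


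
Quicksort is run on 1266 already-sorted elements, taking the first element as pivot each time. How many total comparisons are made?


Sum of comparisons per partition:
1265 + 1264 + ... + 1 + 0
= 1266 * (1266 - 1) / 2
= 1266 * 1265 / 2
= 800745


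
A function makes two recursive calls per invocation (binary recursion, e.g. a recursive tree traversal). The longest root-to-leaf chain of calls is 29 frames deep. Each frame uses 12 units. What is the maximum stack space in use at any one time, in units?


Binary recursion: the two calls run one after the other, so only one root-to-leaf chain of frames is on the stack at a time.
Maximum depth (longest chain) = 29 frames
Each frame = 12 units
Max stack space = 29 * 12 = 348


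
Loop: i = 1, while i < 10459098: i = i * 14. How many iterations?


i multiplies by 14 each step:
i = 1 -> 14 -> 196 -> 2744 -> 38416 -> 537824 -> 7529536 -> 105413504 (stop)
Iterations = ceil(log_14(10459098)) = 7


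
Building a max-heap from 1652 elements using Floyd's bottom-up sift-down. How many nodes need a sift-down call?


In a heap of 1652 elements (0-indexed array):
  Last element index: 1651
  Parent of last element: floor((1651 - 1) / 2) = 825
  Internal nodes: indices 0 to 825
  Count = floor(1652/2) = 826


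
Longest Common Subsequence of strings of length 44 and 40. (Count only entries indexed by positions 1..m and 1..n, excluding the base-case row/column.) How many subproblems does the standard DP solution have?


DP table indexed by positions in both strings.
First string: 44 positions
Second string: 40 positions
Total = 44 * 40 = 1760


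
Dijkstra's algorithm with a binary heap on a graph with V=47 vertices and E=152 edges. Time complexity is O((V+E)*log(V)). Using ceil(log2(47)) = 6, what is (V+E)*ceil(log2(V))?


Dijkstra with a binary heap: each vertex is extracted once, each edge may relax once.
Each heap operation costs O(log V).
V + E = 47 + 152 = 199
ceil(log2(47)) = 6 (since 2^5 = 32 < 47 <= 64 = 2^6)
Total heap work = (V+E) * ceil(log2(V)) = 199 * 6 = 1194


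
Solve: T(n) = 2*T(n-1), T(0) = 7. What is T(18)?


Unrolling:
T(18) = 2*T(17) = 2^2*T(16) = ... = 2^18*T(0)
= 2^18 * 7
= 262144 * 7 = 1835008


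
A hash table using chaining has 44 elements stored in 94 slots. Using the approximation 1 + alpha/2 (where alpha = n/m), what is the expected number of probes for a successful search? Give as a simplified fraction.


Load factor alpha = n/m = 44/94
Expected probes = 1 + alpha/2 = 1 + 44/(2*94)
= 1 + 44/188
= 188/188 + 44/188
= 232/188
Simplify: 58/47


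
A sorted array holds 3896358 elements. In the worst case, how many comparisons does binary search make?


Halving sequence: 3896358 -> 1948179 -> 974089 -> 487044 -> 243522 -> 121761 -> 60880 -> 30440 -> 15220 -> 7610 -> 3805 -> 1902 -> 951 -> 475 -> 237 -> 118 -> 59 -> 29 -> 14 -> 7 -> 3 -> 1
Number of halvings = 21
Max comparisons = 21 + 1 = 22


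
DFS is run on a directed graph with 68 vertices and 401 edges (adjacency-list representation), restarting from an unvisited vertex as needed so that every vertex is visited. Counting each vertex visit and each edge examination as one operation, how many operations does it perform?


A full DFS traversal processes each vertex exactly once (push/pop on stack).
Each directed edge is examined once.
V = 68, E = 401
V + E = 469


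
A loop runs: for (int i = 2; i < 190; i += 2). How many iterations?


Loop starts at i = 2, increments by 2, stops when i >= 190.
Number of iterations = ceil((190 - 2) / 2)
= ceil(188 / 2)
= 94


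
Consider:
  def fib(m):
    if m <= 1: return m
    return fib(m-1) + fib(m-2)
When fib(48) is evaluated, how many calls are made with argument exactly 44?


Let N(m) = number of times fib(m) is called while evaluating fib(48).
N(48) = 1 (the initial call).
N(47) = 1 (only fib(48) calls it).
For 1 <= m <= 46: fib(m) is called by fib(m+1) and fib(m+2), so
  N(m) = N(m+1) + N(m+2).
fib(0) is called only by fib(2), so N(0) = N(2).
Walk down from m=48:
  N(48)=1, N(47)=1, N(46)=2, N(45)=3, N(44)=5
N(44) = 5


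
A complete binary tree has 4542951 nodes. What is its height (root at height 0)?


In a complete binary tree, level k holds nodes 2^k .. 2^(k+1)-1 (1-indexed).
Height = floor(log2(n)) = floor(log2(4542951)) = 22
Check: 2^22 = 4194304 <= 4542951 < 8388608 = 2^23


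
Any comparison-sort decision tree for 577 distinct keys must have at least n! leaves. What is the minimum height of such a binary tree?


A binary decision tree of height h has at most 2^h leaves and needs at least n! of them, so h >= ceil(log2(n!)).
577! is far too large to multiply out, so use Stirling's series:
  ln(n!) ~ n ln n - n + (1/2) ln(2 pi n) + 1/(12n)  (error below 1/(360 n^3), negligible here)
  ln(577) = 6.3578423
  n ln n = 577 * 6.3578423 = 3668.4750
  (1/2) ln(2 pi * 577) = (1/2) ln(3625.3979) = 4.0979
  1/(12*577) = 0.0001
  ln(577!) ~ 3668.4750 - 577 + 4.0979 + 0.0001 = 3095.5730
Convert to base 2: log2(577!) = 3095.5730 / ln 2 = 3095.5730 / 0.69314718 = 4465.9678
ceil(4465.9678) = 4466


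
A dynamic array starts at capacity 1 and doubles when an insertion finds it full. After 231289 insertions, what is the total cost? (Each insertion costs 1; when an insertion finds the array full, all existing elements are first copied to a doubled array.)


Insertion cost: 231289 (one per element)
Resizes occur just before inserting elements 2, 3, 5, 9, ...
Elements copied at each resize: 1 + 2 + 4 + 8 + 16 + 32 + 64 + 128 + 256 + 512 + 1024 + 2048 + 4096 + 8192 + 16384 + 32768 + 65536 + 131072
Sum of copies = 262143 (geometric series: 2^k - 1)
Total = 231289 + 262143 = 493432


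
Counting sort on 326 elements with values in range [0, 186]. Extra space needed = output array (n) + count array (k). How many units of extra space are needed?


Output array size: 326 (to store sorted result)
Count array size: 187 (one slot per possible value, range 0 to 186)
Total extra space = 326 + 187 = 513


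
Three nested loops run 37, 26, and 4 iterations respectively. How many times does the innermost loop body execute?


Loop 1 (outermost): 37 iterations
Loop 2 (middle): 26 iterations per outer
Loop 3 (innermost): 4 iterations per middle
Total = 37 * 26 * 4 = 3848


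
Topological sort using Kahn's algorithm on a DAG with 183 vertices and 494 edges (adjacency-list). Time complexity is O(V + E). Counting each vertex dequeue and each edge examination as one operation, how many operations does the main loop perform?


Kahn's algorithm:
  1. Compute in-degrees: O(V + E)
  2. Process queue: each vertex dequeued once (O(V))
     each edge examined once (O(E))
Total = V + E = 183 + 494 = 677


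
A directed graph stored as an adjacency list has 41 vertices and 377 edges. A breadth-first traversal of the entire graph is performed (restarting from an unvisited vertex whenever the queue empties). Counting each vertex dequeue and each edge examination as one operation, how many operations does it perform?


A full BFS traversal dequeues each vertex once and examines each edge once.
Vertex visits: 41
Edge visits: 377
V + E = 41 + 377 = 418


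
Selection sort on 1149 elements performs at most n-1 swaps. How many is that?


Each of the 1148 passes places one element in its final position.
Pass 1: swap minimum into position 0
Pass 2: swap minimum of remaining into position 1
...
Pass 1148: last two elements, one swap
Maximum swaps = 1149 - 1 = 1148


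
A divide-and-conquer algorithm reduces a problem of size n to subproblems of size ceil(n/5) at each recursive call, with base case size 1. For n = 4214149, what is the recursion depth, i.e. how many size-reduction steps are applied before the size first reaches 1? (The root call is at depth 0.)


Each step divides the size by 5 (rounding up); after k steps the size is ceil(n/5^k), which equals 1 exactly when 5^k >= n.
So the depth is the smallest k with 5^k >= 4214149, i.e. ceil(log_5(4214149)).
5^9 = 1953125 < 4214149 <= 9765625 = 5^10
Recursion depth = 10


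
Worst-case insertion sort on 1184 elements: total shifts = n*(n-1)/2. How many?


Sum of shifts = 1 + 2 + 3 + ... + 1183
= 1184 * 1183 / 2
= 1400672 / 2
= 700336


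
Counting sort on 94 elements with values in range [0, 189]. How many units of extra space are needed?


Output array size: 94 (to store sorted result)
Count array size: 190 (one slot per possible value, range 0 to 189)
Total extra space = 94 + 190 = 284


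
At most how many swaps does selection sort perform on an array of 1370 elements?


Each of the 1369 passes places one element in its final position.
Pass 1: swap minimum into position 0
Pass 2: swap minimum of remaining into position 1
...
Pass 1369: last two elements, one swap
Maximum swaps = 1370 - 1 = 1369


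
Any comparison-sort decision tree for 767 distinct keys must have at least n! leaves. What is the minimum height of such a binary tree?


A binary decision tree of height h has at most 2^h leaves and needs at least n! of them, so h >= ceil(log2(n!)).
767! is far too large to multiply out, so use Stirling's series:
  ln(n!) ~ n ln n - n + (1/2) ln(2 pi n) + 1/(12n)  (error below 1/(360 n^3), negligible here)
  ln(767) = 6.6424868
  n ln n = 767 * 6.6424868 = 5094.7874
  (1/2) ln(2 pi * 767) = (1/2) ln(4819.2031) = 4.2402
  1/(12*767) = 0.0001
  ln(767!) ~ 5094.7874 - 767 + 4.2402 + 0.0001 = 4332.0277
Convert to base 2: log2(767!) = 4332.0277 / ln 2 = 4332.0277 / 0.69314718 = 6249.7949
ceil(6249.7949) = 6250


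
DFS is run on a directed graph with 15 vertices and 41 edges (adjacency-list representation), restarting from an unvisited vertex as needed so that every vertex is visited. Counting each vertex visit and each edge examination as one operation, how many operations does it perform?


A full DFS traversal processes each vertex exactly once (push/pop on stack).
Each directed edge is examined once.
V = 15, E = 41
V + E = 56


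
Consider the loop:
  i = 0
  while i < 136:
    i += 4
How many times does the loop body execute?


Starting at i = 0, each iteration adds 4.
Iterations until i >= 136:
  Iteration 1: i = 0 -> i = 4
  Iteration 2: i = 4 -> i = 8
  Iteration 3: i = 8 -> i = 12
  Iteration 4: i = 12 -> i = 16
  Iteration 5: i = 16 -> i = 20
  Iteration 6: i = 20 -> i = 24
  Iteration 7: i = 24 -> i = 28
  Iteration 8: i = 28 -> i = 32
  ... continuing ...
Total iterations = ceil(136/4) = 34


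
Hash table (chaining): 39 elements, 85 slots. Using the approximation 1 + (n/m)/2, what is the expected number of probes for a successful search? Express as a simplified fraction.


Computing expected probes:
alpha = 39/85
= 1 + alpha/2
= 1 + 39/(2*85)
= (2*85 + 39) / (2*85)
= 209/170


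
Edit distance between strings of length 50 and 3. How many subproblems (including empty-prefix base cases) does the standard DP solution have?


The table includes base cases (empty prefixes).
Rows: (m+1) = 51
Columns: (n+1) = 4
Total = 51 * 4 = 204


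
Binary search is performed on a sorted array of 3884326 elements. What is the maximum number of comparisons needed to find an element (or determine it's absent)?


Binary search halves the search space each comparison:
  Step 1: search space = 3884326 -> 1942163
  Step 2: search space = 1942163 -> 971081
  Step 3: search space = 971081 -> 485540
  Step 4: search space = 485540 -> 242770
  Step 5: search space = 242770 -> 121385
  Step 6: search space = 121385 -> 60692
  Step 7: search space = 60692 -> 30346
  Step 8: search space = 30346 -> 15173
  Step 9: search space = 15173 -> 7586
  Step 10: search space = 7586 -> 3793
  Step 11: search space = 3793 -> 1896
  Step 12: search space = 1896 -> 948
  Step 13: search space = 948 -> 474
  Step 14: search space = 474 -> 237
  Step 15: search space = 237 -> 118
  Step 16: search space = 118 -> 59
  Step 17: search space = 59 -> 29
  Step 18: search space = 29 -> 14
  Step 19: search space = 14 -> 7
  Step 20: search space = 7 -> 3
  Step 21: search space = 3 -> 1
  Step 22: search space = 1 (final check)
Maximum comparisons = floor(log2(3884326)) + 1 = 21 + 1 = 22


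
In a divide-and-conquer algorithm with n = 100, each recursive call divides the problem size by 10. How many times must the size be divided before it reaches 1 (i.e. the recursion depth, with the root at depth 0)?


Number of divisions = log_10(100)
Sizes: 100 -> 10 -> 1 (2 divisions)
Recursion depth = 2


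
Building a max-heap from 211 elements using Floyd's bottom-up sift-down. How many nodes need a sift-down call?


In a heap of 211 elements (0-indexed array):
  Last element index: 210
  Parent of last element: floor((210 - 1) / 2) = 104
  Internal nodes: indices 0 to 104
  Count = floor(211/2) = 105


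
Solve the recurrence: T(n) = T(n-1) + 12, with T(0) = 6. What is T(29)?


Unrolling the recurrence:
T(29) = T(28) + 12
       = T(27) + 12 + 12
       = T(26) + 12*3
       ...
       = T(0) + 12*29
       = 6 + 348 = 354


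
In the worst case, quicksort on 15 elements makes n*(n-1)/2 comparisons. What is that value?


Sum of comparisons per partition:
14 + 13 + ... + 1 + 0
= 15 * (15 - 1) / 2
= 15 * 14 / 2
= 105


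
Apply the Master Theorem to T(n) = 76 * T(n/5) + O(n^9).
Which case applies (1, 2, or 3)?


The Master Theorem: T(n) = a*T(n/b) + O(n^c)
  a = 76, b = 5, c = 9
log_b(a) = log_5(76) ~ 2.691
Compare b^c with a: 5^9 = 1953125 > 76, so c > log_b(a).
Since c > log_b(a), Case 3 applies.
T(n) = O(n^9)
Master Theorem case = 3


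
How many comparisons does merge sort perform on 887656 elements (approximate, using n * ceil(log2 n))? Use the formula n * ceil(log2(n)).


Recursion depth: ceil(log2(887656)) = 20
Each recursion level merges n = 887656 elements
Total = 887656 * 20 = 17753120


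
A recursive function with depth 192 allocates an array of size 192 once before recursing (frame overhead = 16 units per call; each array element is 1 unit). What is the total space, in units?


Array allocation: 192 units (allocated once)
Stack frames: 192 deep * 16 per frame = 3072 units
Total = 192 + 3072 = 3264


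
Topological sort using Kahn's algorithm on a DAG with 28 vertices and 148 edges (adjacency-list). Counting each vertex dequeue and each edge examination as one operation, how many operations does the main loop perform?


Kahn's algorithm:
  1. Compute in-degrees: O(V + E)
  2. Process queue: each vertex dequeued once (O(V))
     each edge examined once (O(E))
Total = V + E = 28 + 148 = 176


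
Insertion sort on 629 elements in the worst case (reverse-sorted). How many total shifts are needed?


In the worst case (reverse-sorted), each element shifts past all previous:
  Element 1: 1 shifts
  Element 2: 2 shifts
  Element 3: 3 shifts
  Element 4: 4 shifts
  Element 5: 5 shifts
  ...
  Element 628: 628 shifts
Total = 1 + 2 + ... + 628
= 629*(629-1)/2 = 197506


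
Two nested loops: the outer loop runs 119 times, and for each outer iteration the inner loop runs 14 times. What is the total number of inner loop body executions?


Outer loop: 119 iterations
Inner loop: 14 iterations per outer iteration
Total = 119 * 14 = 1666


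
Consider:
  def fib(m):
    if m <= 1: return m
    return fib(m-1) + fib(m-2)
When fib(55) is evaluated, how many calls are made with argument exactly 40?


Let N(m) = number of times fib(m) is called while evaluating fib(55).
N(55) = 1 (the initial call).
N(54) = 1 (only fib(55) calls it).
For 1 <= m <= 53: fib(m) is called by fib(m+1) and fib(m+2), so
  N(m) = N(m+1) + N(m+2).
fib(0) is called only by fib(2), so N(0) = N(2).
Walk down from m=55:
  N(55)=1, N(54)=1, N(53)=2, N(52)=3, N(51)=5, N(50)=8, N(49)=13, N(48)=21, N(47)=34, N(46)=55, N(45)=89, N(44)=144, N(43)=233, N(42)=377, N(41)=610, N(40)=987
N(40) = 987


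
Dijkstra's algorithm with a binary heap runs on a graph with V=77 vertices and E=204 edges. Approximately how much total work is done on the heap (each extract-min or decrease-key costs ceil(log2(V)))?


Dijkstra with a binary heap: each vertex is extracted once, each edge may relax once.
Each heap operation costs O(log V).
V + E = 77 + 204 = 281
ceil(log2(77)) = 7 (since 2^6 = 64 < 77 <= 128 = 2^7)
Total heap work = (V+E) * ceil(log2(V)) = 281 * 7 = 1967


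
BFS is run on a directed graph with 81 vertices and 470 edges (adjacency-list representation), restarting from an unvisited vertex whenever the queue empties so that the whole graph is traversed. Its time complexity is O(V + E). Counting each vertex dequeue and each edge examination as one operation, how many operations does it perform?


A full BFS traversal dequeues each vertex exactly once and examines each directed edge exactly once.
V = 81 (vertex processing cost)
E = 470 (edge examination cost)
Total operations proportional to V + E = 81 + 470 = 551


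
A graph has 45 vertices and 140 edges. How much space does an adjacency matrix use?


Adjacency matrix: V x V grid of entries
Space = V^2 = 45^2 = 45 * 45 = 2025


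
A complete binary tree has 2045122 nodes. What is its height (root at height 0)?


In a complete binary tree, level k holds nodes 2^k .. 2^(k+1)-1 (1-indexed).
Height = floor(log2(n)) = floor(log2(2045122)) = 20
Check: 2^20 = 1048576 <= 2045122 < 2097152 = 2^21


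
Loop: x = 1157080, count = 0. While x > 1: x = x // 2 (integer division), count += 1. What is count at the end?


The variable x halves each step:
x = 1157080 -> 578540 -> 289270 -> 144635 -> 72317 -> 36158 -> 18079 -> 9039 -> 4519 -> 2259 -> 1129 -> 564 -> 282 -> 141 -> 70 -> 35 -> 17 -> 8 -> 4 -> 2 -> 1
Number of halvings = floor(log2(1157080)) = 20


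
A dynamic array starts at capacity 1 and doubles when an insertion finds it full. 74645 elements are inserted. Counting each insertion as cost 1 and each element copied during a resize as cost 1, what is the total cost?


n = 74645
Insertion costs: 74645
Resizes copy 1, 2, 4, ... up to the largest power of 2 that is <= n-1 = 74644, i.e. 65536.
Copy costs = 1 + 2 + 4 + 8 + 16 + 32 + 64 + 128 + 256 + 512 + 1024 + 2048 + 4096 + 8192 + 16384 + 32768 + 65536 = 131071
Total = 74645 + 131071 = 205716


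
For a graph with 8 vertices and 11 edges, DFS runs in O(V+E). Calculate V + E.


A full DFS traversal visits each vertex once and examines each edge once.
V = 8
E = 11
Sum = 8 + 11 = 19


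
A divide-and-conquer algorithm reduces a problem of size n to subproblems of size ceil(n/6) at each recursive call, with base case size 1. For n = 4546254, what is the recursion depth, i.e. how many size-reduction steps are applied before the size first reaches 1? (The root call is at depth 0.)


Each step divides the size by 6 (rounding up); after k steps the size is ceil(n/6^k), which equals 1 exactly when 6^k >= n.
So the depth is the smallest k with 6^k >= 4546254, i.e. ceil(log_6(4546254)).
6^8 = 1679616 < 4546254 <= 10077696 = 6^9
Recursion depth = 9


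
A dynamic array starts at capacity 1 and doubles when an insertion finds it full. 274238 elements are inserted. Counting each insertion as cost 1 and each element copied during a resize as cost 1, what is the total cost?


n = 274238
Insertion costs: 274238
Resizes copy 1, 2, 4, ... up to the largest power of 2 that is <= n-1 = 274237, i.e. 262144.
Copy costs = 1 + 2 + 4 + 8 + 16 + 32 + 64 + 128 + 256 + 512 + 1024 + 2048 + 4096 + 8192 + 16384 + 32768 + 65536 + 131072 + 262144 = 524287
Total = 274238 + 524287 = 798525


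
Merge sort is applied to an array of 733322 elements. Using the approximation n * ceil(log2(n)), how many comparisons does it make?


Merge sort divides the array into halves recursively.
Number of levels = ceil(log2(733322)) = 20
At each level, approximately n = 733322 comparisons are needed for merging.
Total comparisons ~ n * ceil(log2(n)) = 733322 * 20 = 14666440


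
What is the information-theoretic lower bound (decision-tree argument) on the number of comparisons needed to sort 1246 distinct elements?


A binary decision tree of height h has at most 2^h leaves and needs at least n! of them, so h >= ceil(log2(n!)).
1246! is far too large to multiply out, so use Stirling's series:
  ln(n!) ~ n ln n - n + (1/2) ln(2 pi n) + 1/(12n)  (error below 1/(360 n^3), negligible here)
  ln(1246) = 7.1276937
  n ln n = 1246 * 7.1276937 = 8881.1064
  (1/2) ln(2 pi * 1246) = (1/2) ln(7828.8489) = 4.4828
  1/(12*1246) = 0.0001
  ln(1246!) ~ 8881.1064 - 1246 + 4.4828 + 0.0001 = 7639.5893
Convert to base 2: log2(1246!) = 7639.5893 / ln 2 = 7639.5893 / 0.69314718 = 11021.5976
ceil(11021.5976) = 11022


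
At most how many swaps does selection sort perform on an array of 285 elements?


Each of the 284 passes places one element in its final position.
Pass 1: swap minimum into position 0
Pass 2: swap minimum of remaining into position 1
...
Pass 284: last two elements, one swap
Maximum swaps = 285 - 1 = 284


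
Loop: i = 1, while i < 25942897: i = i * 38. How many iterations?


i multiplies by 38 each step:
i = 1 -> 38 -> 1444 -> 54872 -> 2085136 -> 79235168 (stop)
Iterations = ceil(log_38(25942897)) = 5


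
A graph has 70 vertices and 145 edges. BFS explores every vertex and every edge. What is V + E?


A full BFS traversal dequeues each vertex once and examines each edge once.
Vertex visits: 70
Edge visits: 145
V + E = 70 + 145 = 215


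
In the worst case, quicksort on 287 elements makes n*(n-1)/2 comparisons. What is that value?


Sum of comparisons per partition:
286 + 285 + ... + 1 + 0
= 287 * (287 - 1) / 2
= 287 * 286 / 2
= 41041


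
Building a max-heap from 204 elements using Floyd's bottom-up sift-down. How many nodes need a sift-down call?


In a heap of 204 elements (0-indexed array):
  Last element index: 203
  Parent of last element: floor((203 - 1) / 2) = 101
  Internal nodes: indices 0 to 101
  Count = floor(204/2) = 102


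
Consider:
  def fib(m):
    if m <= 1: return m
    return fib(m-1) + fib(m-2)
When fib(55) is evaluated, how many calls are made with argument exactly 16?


Let N(m) = number of times fib(m) is called while evaluating fib(55).
N(55) = 1 (the initial call).
N(54) = 1 (only fib(55) calls it).
For 1 <= m <= 53: fib(m) is called by fib(m+1) and fib(m+2), so
  N(m) = N(m+1) + N(m+2).
fib(0) is called only by fib(2), so N(0) = N(2).
Walk down from m=55:
  N(55)=1, N(54)=1, N(53)=2, N(52)=3, N(51)=5, N(50)=8, N(49)=13, N(48)=21, N(47)=34, N(46)=55, N(45)=89, N(44)=144, N(43)=233, N(42)=377, N(41)=610, N(40)=987, N(39)=1597, N(38)=2584, N(37)=4181, N(36)=6765, N(35)=10946, N(34)=17711, N(33)=28657, N(32)=46368, N(31)=75025, N(30)=121393, N(29)=196418, N(28)=317811, N(27)=514229, N(26)=832040, N(25)=1346269, N(24)=2178309, N(23)=3524578, N(22)=5702887, N(21)=9227465, N(20)=14930352, N(19)=24157817, N(18)=39088169, N(17)=63245986, N(16)=102334155
N(16) = 102334155


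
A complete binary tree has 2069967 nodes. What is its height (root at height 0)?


In a complete binary tree, level k holds nodes 2^k .. 2^(k+1)-1 (1-indexed).
Height = floor(log2(n)) = floor(log2(2069967)) = 20
Check: 2^20 = 1048576 <= 2069967 < 2097152 = 2^21


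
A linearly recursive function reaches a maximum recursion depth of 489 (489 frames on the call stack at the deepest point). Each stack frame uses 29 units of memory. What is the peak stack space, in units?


Maximum recursion depth = 489 frames
Memory per frame = 29 units
Total stack space = depth * frame_size
= 489 * 29 = 14181


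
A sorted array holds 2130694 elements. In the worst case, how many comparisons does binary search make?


Halving sequence: 2130694 -> 1065347 -> 532673 -> 266336 -> 133168 -> 66584 -> 33292 -> 16646 -> 8323 -> 4161 -> 2080 -> 1040 -> 520 -> 260 -> 130 -> 65 -> 32 -> 16 -> 8 -> 4 -> 2 -> 1
Number of halvings = 21
Max comparisons = 21 + 1 = 22


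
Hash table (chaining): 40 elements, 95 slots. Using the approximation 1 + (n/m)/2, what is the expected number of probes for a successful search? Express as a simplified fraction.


Computing expected probes:
alpha = 40/95
= 1 + alpha/2
= 1 + 40/(2*95)
= (2*95 + 40) / (2*95)
= 230/190 = 23/19


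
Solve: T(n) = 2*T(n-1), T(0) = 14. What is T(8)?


Unrolling:
T(8) = 2*T(7) = 2^2*T(6) = ... = 2^8*T(0)
= 2^8 * 14
= 256 * 14 = 3584


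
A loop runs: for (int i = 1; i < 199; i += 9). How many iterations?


Loop starts at i = 1, increments by 9, stops when i >= 199.
Number of iterations = ceil((199 - 1) / 9)
= ceil(198 / 9)
= 22


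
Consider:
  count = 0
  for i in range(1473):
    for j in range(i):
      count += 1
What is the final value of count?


For each i, the inner loop runs i times:
  i=0: inner runs 0 times
  i=1: inner runs 1 time
  i=2: inner runs 2 times
  i=3: inner runs 3 times
  i=4: inner runs 4 times
  i=5: inner runs 5 times
  i=6: inner runs 6 times
  i=7: inner runs 7 times
  ...
Total = 0 + 1 + 2 + ... + 1472 = 1473*(1473-1)/2 = 1084128


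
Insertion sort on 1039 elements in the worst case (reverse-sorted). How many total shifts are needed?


In the worst case (reverse-sorted), each element shifts past all previous:
  Element 1: 1 shifts
  Element 2: 2 shifts
  Element 3: 3 shifts
  Element 4: 4 shifts
  Element 5: 5 shifts
  ...
  Element 1038: 1038 shifts
Total = 1 + 2 + ... + 1038
= 1039*(1039-1)/2 = 539241


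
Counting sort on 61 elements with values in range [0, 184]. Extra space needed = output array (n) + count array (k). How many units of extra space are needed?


Output array size: 61 (to store sorted result)
Count array size: 185 (one slot per possible value, range 0 to 184)
Total extra space = 61 + 185 = 246


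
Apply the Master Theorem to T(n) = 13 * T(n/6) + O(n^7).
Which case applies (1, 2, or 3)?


The Master Theorem: T(n) = a*T(n/b) + O(n^c)
  a = 13, b = 6, c = 7
log_b(a) = log_6(13) ~ 1.432
Compare b^c with a: 6^7 = 279936 > 13, so c > log_b(a).
Since c > log_b(a), Case 3 applies.
T(n) = O(n^7)
Master Theorem case = 3


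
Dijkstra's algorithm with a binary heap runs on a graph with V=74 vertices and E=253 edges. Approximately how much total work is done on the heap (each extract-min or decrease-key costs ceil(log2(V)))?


Dijkstra with a binary heap: each vertex is extracted once, each edge may relax once.
Each heap operation costs O(log V).
V + E = 74 + 253 = 327
ceil(log2(74)) = 7 (since 2^6 = 64 < 74 <= 128 = 2^7)
Total heap work = (V+E) * ceil(log2(V)) = 327 * 7 = 2289


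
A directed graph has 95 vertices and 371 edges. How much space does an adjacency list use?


Adjacency list: one list head per vertex + one entry per edge
Vertex heads: 95
Edge entries: 371
Total = 95 + 371 = 466


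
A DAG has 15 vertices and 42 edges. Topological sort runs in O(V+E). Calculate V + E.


V = 15 (vertex processing)
E = 42 (edge processing)
V + E = 15 + 42 = 57


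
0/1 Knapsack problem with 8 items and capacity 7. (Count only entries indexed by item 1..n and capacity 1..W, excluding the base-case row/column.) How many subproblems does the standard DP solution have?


The DP table is indexed by (item, capacity).
Rows: 8 items
Columns: 7 capacity values (1 to W)
Total subproblems = 8 * 7 = 56


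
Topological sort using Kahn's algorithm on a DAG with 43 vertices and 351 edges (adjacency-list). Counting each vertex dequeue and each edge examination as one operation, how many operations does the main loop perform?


Kahn's algorithm:
  1. Compute in-degrees: O(V + E)
  2. Process queue: each vertex dequeued once (O(V))
     each edge examined once (O(E))
Total = V + E = 43 + 351 = 394


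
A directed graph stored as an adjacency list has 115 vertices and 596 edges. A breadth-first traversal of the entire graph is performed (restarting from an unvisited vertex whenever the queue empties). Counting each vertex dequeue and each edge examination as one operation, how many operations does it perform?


A full BFS traversal dequeues each vertex once and examines each edge once.
Vertex visits: 115
Edge visits: 596
V + E = 115 + 596 = 711


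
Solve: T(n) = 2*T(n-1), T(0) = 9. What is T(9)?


Unrolling:
T(9) = 2*T(8) = 2^2*T(7) = ... = 2^9*T(0)
= 2^9 * 9
= 512 * 9 = 4608


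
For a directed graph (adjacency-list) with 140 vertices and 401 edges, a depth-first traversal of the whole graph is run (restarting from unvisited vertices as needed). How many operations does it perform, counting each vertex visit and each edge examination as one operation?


A full DFS traversal visits each vertex once and examines each edge once.
V = 140
E = 401
Sum = 140 + 401 = 541


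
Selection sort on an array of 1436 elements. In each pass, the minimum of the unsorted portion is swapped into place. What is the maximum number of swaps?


Selection sort performs one swap per pass:
  Pass 1: find min in positions 0 to 1435, swap with position 0
  Pass 2: find min in positions 1 to 1435, swap with position 1
  Pass 3: find min in positions 2 to 1435, swap with position 2
  Pass 4: find min in positions 3 to 1435, swap with position 3
  Pass 5: find min in positions 4 to 1435, swap with position 4
  ... (1430 more passes)
Total passes (and swaps) = n - 1 = 1436 - 1 = 1435


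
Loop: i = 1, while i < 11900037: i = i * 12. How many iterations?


i multiplies by 12 each step:
i = 1 -> 12 -> 144 -> 1728 -> 20736 -> 248832 -> 2985984 -> 35831808 (stop)
Iterations = ceil(log_12(11900037)) = 7


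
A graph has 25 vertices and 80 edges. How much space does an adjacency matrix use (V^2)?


Adjacency matrix: V x V grid of entries
Space = V^2 = 25^2 = 25 * 25 = 625


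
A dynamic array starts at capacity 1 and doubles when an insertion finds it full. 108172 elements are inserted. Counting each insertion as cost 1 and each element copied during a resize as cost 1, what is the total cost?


n = 108172
Insertion costs: 108172
Resizes copy 1, 2, 4, ... up to the largest power of 2 that is <= n-1 = 108171, i.e. 65536.
Copy costs = 1 + 2 + 4 + 8 + 16 + 32 + 64 + 128 + 256 + 512 + 1024 + 2048 + 4096 + 8192 + 16384 + 32768 + 65536 = 131071
Total = 108172 + 131071 = 239243


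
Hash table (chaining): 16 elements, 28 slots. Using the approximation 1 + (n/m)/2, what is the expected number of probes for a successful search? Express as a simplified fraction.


Computing expected probes:
alpha = 16/28
= 1 + alpha/2
= 1 + 16/(2*28)
= (2*28 + 16) / (2*28)
= 72/56 = 9/7


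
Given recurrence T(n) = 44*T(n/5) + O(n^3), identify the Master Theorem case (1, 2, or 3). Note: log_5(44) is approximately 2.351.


Master Theorem parameters: a=44, b=5, c=3
log_b(a) = 2.351
Compare b^c with a: 5^3 = 125 > 44, so c > log_b(a).
Comparing c=3 vs log_b(a)=2.351:
3 > 2.351 => Case 3
Result: T(n) = O(n^3)
Master Theorem case = 3


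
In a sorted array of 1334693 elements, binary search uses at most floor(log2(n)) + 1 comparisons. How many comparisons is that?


Halving sequence: 1334693 -> 667346 -> 333673 -> 166836 -> 83418 -> 41709 -> 20854 -> 10427 -> 5213 -> 2606 -> 1303 -> 651 -> 325 -> 162 -> 81 -> 40 -> 20 -> 10 -> 5 -> 2 -> 1
Number of halvings = 20
Max comparisons = 20 + 1 = 21


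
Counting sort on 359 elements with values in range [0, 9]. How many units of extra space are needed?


Output array size: 359 (to store sorted result)
Count array size: 10 (one slot per possible value, range 0 to 9)
Total extra space = 359 + 10 = 369


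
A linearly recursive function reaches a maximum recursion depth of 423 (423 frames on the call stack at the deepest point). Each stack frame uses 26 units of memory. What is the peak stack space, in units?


Maximum recursion depth = 423 frames
Memory per frame = 26 units
Total stack space = depth * frame_size
= 423 * 26 = 10998


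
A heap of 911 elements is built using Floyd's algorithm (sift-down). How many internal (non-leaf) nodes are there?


Leaf nodes occupy roughly half the array.
Sift-down is called for each internal node, starting from the last one.
Internal nodes = floor(n/2) = floor(911/2) = 455


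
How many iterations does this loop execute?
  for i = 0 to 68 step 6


The loop variable i takes values starting at 0 and increments by 6 each iteration.
Sequence: i = 0, 6, 12, 18, 24, 30, 36, 42, 48, ...
The upper bound 68 is inclusive, so the count is floor((last - first) / step) + 1:
floor((68 - 0) / 6) + 1 = floor(68/6) + 1 = 11 + 1 = 12


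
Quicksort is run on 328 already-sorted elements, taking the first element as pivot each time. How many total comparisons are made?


Sum of comparisons per partition:
327 + 326 + ... + 1 + 0
= 328 * (328 - 1) / 2
= 328 * 327 / 2
= 53628


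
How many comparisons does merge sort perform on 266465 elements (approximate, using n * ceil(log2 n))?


Recursion depth: ceil(log2(266465)) = 19
Each recursion level merges n = 266465 elements
Total = 266465 * 19 = 5062835


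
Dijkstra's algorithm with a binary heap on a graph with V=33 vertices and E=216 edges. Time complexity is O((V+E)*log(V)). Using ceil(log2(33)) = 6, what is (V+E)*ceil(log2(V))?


Dijkstra with a binary heap: each vertex is extracted once, each edge may relax once.
Each heap operation costs O(log V).
V + E = 33 + 216 = 249
ceil(log2(33)) = 6 (since 2^5 = 32 < 33 <= 64 = 2^6)
Total heap work = (V+E) * ceil(log2(V)) = 249 * 6 = 1494


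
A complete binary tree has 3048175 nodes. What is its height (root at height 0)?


In a complete binary tree, level k holds nodes 2^k .. 2^(k+1)-1 (1-indexed).
Height = floor(log2(n)) = floor(log2(3048175)) = 21
Check: 2^21 = 2097152 <= 3048175 < 4194304 = 2^22


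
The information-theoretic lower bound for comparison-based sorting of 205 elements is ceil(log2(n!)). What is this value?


A binary decision tree of height h has at most 2^h leaves and needs at least n! of them, so h >= ceil(log2(n!)).
205! is far too large to multiply out, so use Stirling's series:
  ln(n!) ~ n ln n - n + (1/2) ln(2 pi n) + 1/(12n)  (error below 1/(360 n^3), negligible here)
  ln(205) = 5.3230100
  n ln n = 205 * 5.3230100 = 1091.2170
  (1/2) ln(2 pi * 205) = (1/2) ln(1288.0530) = 3.5804
  1/(12*205) = 0.0004
  ln(205!) ~ 1091.2170 - 205 + 3.5804 + 0.0004 = 889.7978
Convert to base 2: log2(205!) = 889.7978 / ln 2 = 889.7978 / 0.69314718 = 1283.7069
ceil(1283.7069) = 1284


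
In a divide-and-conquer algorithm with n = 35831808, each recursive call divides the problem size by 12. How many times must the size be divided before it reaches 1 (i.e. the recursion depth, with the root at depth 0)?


Number of divisions = log_12(35831808)
Sizes: 35831808 -> 2985984 -> 248832 -> 20736 -> 1728 -> 144 -> 12 -> 1 (7 divisions)
Recursion depth = 7


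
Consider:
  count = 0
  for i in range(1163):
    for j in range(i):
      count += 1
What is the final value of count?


For each i, the inner loop runs i times:
  i=0: inner runs 0 times
  i=1: inner runs 1 time
  i=2: inner runs 2 times
  i=3: inner runs 3 times
  i=4: inner runs 4 times
  i=5: inner runs 5 times
  i=6: inner runs 6 times
  i=7: inner runs 7 times
  ...
Total = 0 + 1 + 2 + ... + 1162 = 1163*(1163-1)/2 = 675703


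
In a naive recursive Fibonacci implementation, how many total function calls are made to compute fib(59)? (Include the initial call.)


Let C(m) = total calls to evaluate fib(m). Then C(0)=C(1)=1, and
C(m) = 1 + C(m-1) + C(m-2) for m >= 2.
Build the table (each entry = 1 + previous two):
  C(0) = 1
  C(1) = 1
  C(2) = 1 + 1 + 1 = 3
  C(3) = 1 + 3 + 1 = 5
  C(4) = 1 + 5 + 3 = 9
  C(5) = 1 + 9 + 5 = 15
  C(6) = 1 + 15 + 9 = 25
  C(7) = 1 + 25 + 15 = 41
  C(8) = 1 + 41 + 25 = 67
  C(9) = 1 + 67 + 41 = 109
  C(10) = 1 + 109 + 67 = 177
  C(11) = 1 + 177 + 109 = 287
  C(12) = 1 + 287 + 177 = 465
  C(13) = 1 + 465 + 287 = 753
  C(14) = 1 + 753 + 465 = 1219
  C(15) = 1 + 1219 + 753 = 1973
  C(16) = 1 + 1973 + 1219 = 3193
  C(17) = 1 + 3193 + 1973 = 5167
  C(18) = 1 + 5167 + 3193 = 8361
  C(19) = 1 + 8361 + 5167 = 13529
  C(20) = 1 + 13529 + 8361 = 21891
  C(21) = 1 + 21891 + 13529 = 35421
  C(22) = 1 + 35421 + 21891 = 57313
  C(23) = 1 + 57313 + 35421 = 92735
  C(24) = 1 + 92735 + 57313 = 150049
  C(25) = 1 + 150049 + 92735 = 242785
  C(26) = 1 + 242785 + 150049 = 392835
  C(27) = 1 + 392835 + 242785 = 635621
  C(28) = 1 + 635621 + 392835 = 1028457
  C(29) = 1 + 1028457 + 635621 = 1664079
  C(30) = 1 + 1664079 + 1028457 = 2692537
  C(31) = 1 + 2692537 + 1664079 = 4356617
  C(32) = 1 + 4356617 + 2692537 = 7049155
  C(33) = 1 + 7049155 + 4356617 = 11405773
  C(34) = 1 + 11405773 + 7049155 = 18454929
  C(35) = 1 + 18454929 + 11405773 = 29860703
  C(36) = 1 + 29860703 + 18454929 = 48315633
  C(37) = 1 + 48315633 + 29860703 = 78176337
  C(38) = 1 + 78176337 + 48315633 = 126491971
  C(39) = 1 + 126491971 + 78176337 = 204668309
  C(40) = 1 + 204668309 + 126491971 = 331160281
  C(41) = 1 + 331160281 + 204668309 = 535828591
  C(42) = 1 + 535828591 + 331160281 = 866988873
  C(43) = 1 + 866988873 + 535828591 = 1402817465
  C(44) = 1 + 1402817465 + 866988873 = 2269806339
  C(45) = 1 + 2269806339 + 1402817465 = 3672623805
  C(46) = 1 + 3672623805 + 2269806339 = 5942430145
  C(47) = 1 + 5942430145 + 3672623805 = 9615053951
  C(48) = 1 + 9615053951 + 5942430145 = 15557484097
  C(49) = 1 + 15557484097 + 9615053951 = 25172538049
  C(50) = 1 + 25172538049 + 15557484097 = 40730022147
  C(51) = 1 + 40730022147 + 25172538049 = 65902560197
  C(52) = 1 + 65902560197 + 40730022147 = 106632582345
  C(53) = 1 + 106632582345 + 65902560197 = 172535142543
  C(54) = 1 + 172535142543 + 106632582345 = 279167724889
  C(55) = 1 + 279167724889 + 172535142543 = 451702867433
  C(56) = 1 + 451702867433 + 279167724889 = 730870592323
  C(57) = 1 + 730870592323 + 451702867433 = 1182573459757
  C(58) = 1 + 1182573459757 + 730870592323 = 1913444052081
  C(59) = 1 + 1913444052081 + 1182573459757 = 3096017511839
Total calls for fib(59) = 3096017511839


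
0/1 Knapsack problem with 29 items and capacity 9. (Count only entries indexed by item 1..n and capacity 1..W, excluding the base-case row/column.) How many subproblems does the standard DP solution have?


The DP table is indexed by (item, capacity).
Rows: 29 items
Columns: 9 capacity values (1 to W)
Total subproblems = 29 * 9 = 261
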